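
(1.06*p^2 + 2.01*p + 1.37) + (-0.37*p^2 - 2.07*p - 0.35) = 0.69*p^2 - 0.0600000000000001*p + 1.02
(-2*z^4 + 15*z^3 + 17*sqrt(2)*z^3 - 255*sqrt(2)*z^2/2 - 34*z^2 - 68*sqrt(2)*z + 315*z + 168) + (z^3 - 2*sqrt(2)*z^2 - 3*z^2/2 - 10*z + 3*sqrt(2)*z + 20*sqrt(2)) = -2*z^4 + 16*z^3 + 17*sqrt(2)*z^3 - 259*sqrt(2)*z^2/2 - 71*z^2/2 - 65*sqrt(2)*z + 305*z + 20*sqrt(2) + 168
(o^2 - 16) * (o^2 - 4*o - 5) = o^4 - 4*o^3 - 21*o^2 + 64*o + 80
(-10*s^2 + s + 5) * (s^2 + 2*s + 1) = -10*s^4 - 19*s^3 - 3*s^2 + 11*s + 5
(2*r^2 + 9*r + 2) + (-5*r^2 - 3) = -3*r^2 + 9*r - 1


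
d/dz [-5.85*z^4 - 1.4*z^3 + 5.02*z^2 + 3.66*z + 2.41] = -23.4*z^3 - 4.2*z^2 + 10.04*z + 3.66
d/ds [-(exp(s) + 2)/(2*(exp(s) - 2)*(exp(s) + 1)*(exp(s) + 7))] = (exp(3*s) + 6*exp(2*s) + 12*exp(s) - 2)*exp(s)/(exp(6*s) + 12*exp(5*s) + 18*exp(4*s) - 136*exp(3*s) - 87*exp(2*s) + 252*exp(s) + 196)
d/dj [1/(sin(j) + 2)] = -cos(j)/(sin(j) + 2)^2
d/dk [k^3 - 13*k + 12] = 3*k^2 - 13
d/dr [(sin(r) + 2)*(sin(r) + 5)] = (2*sin(r) + 7)*cos(r)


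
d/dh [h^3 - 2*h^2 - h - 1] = 3*h^2 - 4*h - 1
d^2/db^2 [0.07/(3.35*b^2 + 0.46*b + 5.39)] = (-1.57115*b^2 - 0.21574*b + 0.07*(6.7*b + 0.46)*(13.4*b + 0.92) - 2.52791)/(3.35*b^2 + 0.46*b + 5.39)^3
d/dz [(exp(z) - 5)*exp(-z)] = 5*exp(-z)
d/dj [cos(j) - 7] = -sin(j)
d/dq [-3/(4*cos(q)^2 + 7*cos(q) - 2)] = -3*(8*cos(q) + 7)*sin(q)/(4*cos(q)^2 + 7*cos(q) - 2)^2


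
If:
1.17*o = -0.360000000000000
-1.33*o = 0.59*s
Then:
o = -0.31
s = 0.69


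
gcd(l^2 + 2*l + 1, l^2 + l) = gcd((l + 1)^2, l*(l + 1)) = l + 1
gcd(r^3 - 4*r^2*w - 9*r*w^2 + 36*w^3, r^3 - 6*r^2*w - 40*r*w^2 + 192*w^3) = r - 4*w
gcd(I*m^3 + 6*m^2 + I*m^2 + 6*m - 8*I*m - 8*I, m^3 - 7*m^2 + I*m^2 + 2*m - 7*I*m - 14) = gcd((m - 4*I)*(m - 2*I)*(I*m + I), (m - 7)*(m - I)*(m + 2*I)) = 1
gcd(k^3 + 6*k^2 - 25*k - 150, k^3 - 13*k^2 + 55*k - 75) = k - 5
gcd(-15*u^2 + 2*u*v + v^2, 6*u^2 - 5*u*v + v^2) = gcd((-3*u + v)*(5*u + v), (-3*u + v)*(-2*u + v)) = 3*u - v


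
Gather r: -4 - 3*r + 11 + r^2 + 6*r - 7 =r^2 + 3*r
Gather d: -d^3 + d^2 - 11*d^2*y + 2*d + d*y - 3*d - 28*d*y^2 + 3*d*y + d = -d^3 + d^2*(1 - 11*y) + d*(-28*y^2 + 4*y)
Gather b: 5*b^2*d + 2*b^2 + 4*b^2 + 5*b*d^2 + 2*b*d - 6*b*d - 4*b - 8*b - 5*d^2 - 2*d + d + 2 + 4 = b^2*(5*d + 6) + b*(5*d^2 - 4*d - 12) - 5*d^2 - d + 6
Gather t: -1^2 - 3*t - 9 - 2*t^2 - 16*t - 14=-2*t^2 - 19*t - 24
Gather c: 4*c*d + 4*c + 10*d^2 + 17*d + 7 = c*(4*d + 4) + 10*d^2 + 17*d + 7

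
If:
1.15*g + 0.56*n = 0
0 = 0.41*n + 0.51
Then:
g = 0.61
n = -1.24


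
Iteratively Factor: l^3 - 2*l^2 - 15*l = (l + 3)*(l^2 - 5*l) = (l - 5)*(l + 3)*(l)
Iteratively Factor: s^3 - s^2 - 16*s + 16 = (s + 4)*(s^2 - 5*s + 4) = (s - 1)*(s + 4)*(s - 4)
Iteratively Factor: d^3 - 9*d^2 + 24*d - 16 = (d - 1)*(d^2 - 8*d + 16) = (d - 4)*(d - 1)*(d - 4)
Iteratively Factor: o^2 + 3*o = (o)*(o + 3)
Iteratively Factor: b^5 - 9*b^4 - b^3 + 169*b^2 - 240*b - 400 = (b - 5)*(b^4 - 4*b^3 - 21*b^2 + 64*b + 80) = (b - 5)^2*(b^3 + b^2 - 16*b - 16) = (b - 5)^2*(b + 4)*(b^2 - 3*b - 4) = (b - 5)^2*(b + 1)*(b + 4)*(b - 4)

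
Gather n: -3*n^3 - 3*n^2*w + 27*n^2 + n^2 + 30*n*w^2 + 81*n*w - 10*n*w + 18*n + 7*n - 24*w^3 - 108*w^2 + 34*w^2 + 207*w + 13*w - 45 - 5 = -3*n^3 + n^2*(28 - 3*w) + n*(30*w^2 + 71*w + 25) - 24*w^3 - 74*w^2 + 220*w - 50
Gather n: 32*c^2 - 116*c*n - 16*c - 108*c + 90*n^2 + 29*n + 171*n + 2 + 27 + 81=32*c^2 - 124*c + 90*n^2 + n*(200 - 116*c) + 110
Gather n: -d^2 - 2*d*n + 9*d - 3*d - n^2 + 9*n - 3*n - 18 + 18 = -d^2 + 6*d - n^2 + n*(6 - 2*d)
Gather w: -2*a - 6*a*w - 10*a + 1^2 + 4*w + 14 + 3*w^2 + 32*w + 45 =-12*a + 3*w^2 + w*(36 - 6*a) + 60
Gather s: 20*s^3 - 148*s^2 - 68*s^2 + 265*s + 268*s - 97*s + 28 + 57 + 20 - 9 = 20*s^3 - 216*s^2 + 436*s + 96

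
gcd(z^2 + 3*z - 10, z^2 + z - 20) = z + 5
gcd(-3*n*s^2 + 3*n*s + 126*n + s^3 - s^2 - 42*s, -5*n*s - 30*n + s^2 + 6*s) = s + 6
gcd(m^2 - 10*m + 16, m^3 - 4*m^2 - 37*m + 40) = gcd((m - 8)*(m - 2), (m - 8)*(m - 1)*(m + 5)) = m - 8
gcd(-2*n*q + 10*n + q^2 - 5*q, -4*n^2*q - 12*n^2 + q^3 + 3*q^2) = -2*n + q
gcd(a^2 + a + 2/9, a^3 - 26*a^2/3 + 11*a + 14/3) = a + 1/3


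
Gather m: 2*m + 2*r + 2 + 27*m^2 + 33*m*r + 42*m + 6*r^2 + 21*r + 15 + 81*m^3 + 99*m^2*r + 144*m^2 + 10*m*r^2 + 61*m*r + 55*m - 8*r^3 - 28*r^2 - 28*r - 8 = 81*m^3 + m^2*(99*r + 171) + m*(10*r^2 + 94*r + 99) - 8*r^3 - 22*r^2 - 5*r + 9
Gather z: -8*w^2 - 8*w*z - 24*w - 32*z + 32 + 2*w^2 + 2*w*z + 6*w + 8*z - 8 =-6*w^2 - 18*w + z*(-6*w - 24) + 24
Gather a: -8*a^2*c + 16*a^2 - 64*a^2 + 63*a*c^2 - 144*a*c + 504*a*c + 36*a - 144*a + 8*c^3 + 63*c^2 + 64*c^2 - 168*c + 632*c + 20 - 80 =a^2*(-8*c - 48) + a*(63*c^2 + 360*c - 108) + 8*c^3 + 127*c^2 + 464*c - 60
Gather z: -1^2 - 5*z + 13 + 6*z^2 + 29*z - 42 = 6*z^2 + 24*z - 30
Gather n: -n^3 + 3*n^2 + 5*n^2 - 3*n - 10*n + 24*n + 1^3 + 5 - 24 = -n^3 + 8*n^2 + 11*n - 18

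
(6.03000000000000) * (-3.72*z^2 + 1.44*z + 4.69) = -22.4316*z^2 + 8.6832*z + 28.2807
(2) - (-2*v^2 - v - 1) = 2*v^2 + v + 3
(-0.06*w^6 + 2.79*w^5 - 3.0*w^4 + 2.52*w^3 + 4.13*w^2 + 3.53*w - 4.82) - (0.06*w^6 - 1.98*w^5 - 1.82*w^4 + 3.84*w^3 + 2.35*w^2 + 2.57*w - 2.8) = -0.12*w^6 + 4.77*w^5 - 1.18*w^4 - 1.32*w^3 + 1.78*w^2 + 0.96*w - 2.02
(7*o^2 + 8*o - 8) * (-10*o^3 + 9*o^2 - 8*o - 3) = -70*o^5 - 17*o^4 + 96*o^3 - 157*o^2 + 40*o + 24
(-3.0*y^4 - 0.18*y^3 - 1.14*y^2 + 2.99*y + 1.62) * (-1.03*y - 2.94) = 3.09*y^5 + 9.0054*y^4 + 1.7034*y^3 + 0.271899999999999*y^2 - 10.4592*y - 4.7628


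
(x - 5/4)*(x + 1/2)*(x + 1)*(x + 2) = x^4 + 9*x^3/4 - 7*x^2/8 - 27*x/8 - 5/4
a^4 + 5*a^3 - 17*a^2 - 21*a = a*(a - 3)*(a + 1)*(a + 7)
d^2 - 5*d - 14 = (d - 7)*(d + 2)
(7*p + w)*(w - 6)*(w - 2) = 7*p*w^2 - 56*p*w + 84*p + w^3 - 8*w^2 + 12*w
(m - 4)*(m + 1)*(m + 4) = m^3 + m^2 - 16*m - 16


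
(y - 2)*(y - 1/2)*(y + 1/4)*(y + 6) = y^4 + 15*y^3/4 - 105*y^2/8 + 5*y/2 + 3/2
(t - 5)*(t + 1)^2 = t^3 - 3*t^2 - 9*t - 5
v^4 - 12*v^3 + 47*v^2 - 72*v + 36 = (v - 6)*(v - 3)*(v - 2)*(v - 1)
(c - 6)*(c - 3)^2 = c^3 - 12*c^2 + 45*c - 54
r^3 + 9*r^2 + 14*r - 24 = (r - 1)*(r + 4)*(r + 6)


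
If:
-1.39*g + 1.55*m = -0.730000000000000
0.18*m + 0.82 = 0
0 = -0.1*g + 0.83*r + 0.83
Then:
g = -4.55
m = -4.56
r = -1.55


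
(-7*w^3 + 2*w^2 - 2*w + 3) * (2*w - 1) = -14*w^4 + 11*w^3 - 6*w^2 + 8*w - 3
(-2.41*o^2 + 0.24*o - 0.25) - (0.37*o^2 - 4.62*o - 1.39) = -2.78*o^2 + 4.86*o + 1.14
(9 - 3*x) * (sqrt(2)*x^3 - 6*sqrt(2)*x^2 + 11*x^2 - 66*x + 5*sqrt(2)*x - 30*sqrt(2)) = -3*sqrt(2)*x^4 - 33*x^3 + 27*sqrt(2)*x^3 - 69*sqrt(2)*x^2 + 297*x^2 - 594*x + 135*sqrt(2)*x - 270*sqrt(2)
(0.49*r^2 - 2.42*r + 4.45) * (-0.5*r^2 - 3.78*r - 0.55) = -0.245*r^4 - 0.6422*r^3 + 6.6531*r^2 - 15.49*r - 2.4475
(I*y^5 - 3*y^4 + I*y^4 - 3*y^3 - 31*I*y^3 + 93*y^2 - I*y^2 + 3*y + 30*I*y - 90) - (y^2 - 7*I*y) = I*y^5 - 3*y^4 + I*y^4 - 3*y^3 - 31*I*y^3 + 92*y^2 - I*y^2 + 3*y + 37*I*y - 90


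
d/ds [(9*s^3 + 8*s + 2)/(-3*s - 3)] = (-6*s^3 - 9*s^2 - 2)/(s^2 + 2*s + 1)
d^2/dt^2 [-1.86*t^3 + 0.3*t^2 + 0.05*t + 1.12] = 0.6 - 11.16*t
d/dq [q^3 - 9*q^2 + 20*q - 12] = 3*q^2 - 18*q + 20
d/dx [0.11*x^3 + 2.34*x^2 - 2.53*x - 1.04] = 0.33*x^2 + 4.68*x - 2.53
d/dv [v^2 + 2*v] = 2*v + 2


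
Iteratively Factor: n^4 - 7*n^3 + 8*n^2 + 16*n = (n)*(n^3 - 7*n^2 + 8*n + 16) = n*(n - 4)*(n^2 - 3*n - 4) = n*(n - 4)*(n + 1)*(n - 4)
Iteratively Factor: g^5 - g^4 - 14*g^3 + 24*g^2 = (g - 3)*(g^4 + 2*g^3 - 8*g^2) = (g - 3)*(g + 4)*(g^3 - 2*g^2) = g*(g - 3)*(g + 4)*(g^2 - 2*g) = g*(g - 3)*(g - 2)*(g + 4)*(g)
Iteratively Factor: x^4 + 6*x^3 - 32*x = (x + 4)*(x^3 + 2*x^2 - 8*x) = (x - 2)*(x + 4)*(x^2 + 4*x) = x*(x - 2)*(x + 4)*(x + 4)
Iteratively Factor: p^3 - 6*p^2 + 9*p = (p)*(p^2 - 6*p + 9) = p*(p - 3)*(p - 3)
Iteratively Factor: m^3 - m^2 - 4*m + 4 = (m - 1)*(m^2 - 4) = (m - 1)*(m + 2)*(m - 2)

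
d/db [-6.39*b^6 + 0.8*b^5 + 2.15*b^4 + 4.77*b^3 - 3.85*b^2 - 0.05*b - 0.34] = -38.34*b^5 + 4.0*b^4 + 8.6*b^3 + 14.31*b^2 - 7.7*b - 0.05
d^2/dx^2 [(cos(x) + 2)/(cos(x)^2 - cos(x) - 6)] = (sin(x)^2 - 3*cos(x) + 1)/(cos(x) - 3)^3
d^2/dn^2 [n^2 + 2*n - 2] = 2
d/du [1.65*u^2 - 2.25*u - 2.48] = 3.3*u - 2.25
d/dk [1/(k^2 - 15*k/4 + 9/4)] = 4*(15 - 8*k)/(4*k^2 - 15*k + 9)^2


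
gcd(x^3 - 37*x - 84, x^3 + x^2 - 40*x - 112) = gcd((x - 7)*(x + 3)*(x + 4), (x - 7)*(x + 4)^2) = x^2 - 3*x - 28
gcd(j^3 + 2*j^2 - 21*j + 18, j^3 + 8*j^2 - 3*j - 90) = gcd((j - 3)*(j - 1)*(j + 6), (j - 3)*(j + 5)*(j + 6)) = j^2 + 3*j - 18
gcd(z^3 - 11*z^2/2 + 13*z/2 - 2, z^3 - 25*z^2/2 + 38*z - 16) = z^2 - 9*z/2 + 2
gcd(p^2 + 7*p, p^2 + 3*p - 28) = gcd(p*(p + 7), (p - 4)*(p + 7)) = p + 7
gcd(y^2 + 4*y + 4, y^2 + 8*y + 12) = y + 2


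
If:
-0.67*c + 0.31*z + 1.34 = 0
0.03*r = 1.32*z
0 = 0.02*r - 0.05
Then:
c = 2.03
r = 2.50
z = 0.06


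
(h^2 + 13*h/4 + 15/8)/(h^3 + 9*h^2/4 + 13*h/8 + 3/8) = (2*h + 5)/(2*h^2 + 3*h + 1)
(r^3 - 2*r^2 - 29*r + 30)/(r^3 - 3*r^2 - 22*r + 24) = (r + 5)/(r + 4)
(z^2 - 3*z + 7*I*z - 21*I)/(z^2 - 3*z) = (z + 7*I)/z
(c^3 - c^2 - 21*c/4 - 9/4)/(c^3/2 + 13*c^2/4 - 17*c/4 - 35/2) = (4*c^3 - 4*c^2 - 21*c - 9)/(2*c^3 + 13*c^2 - 17*c - 70)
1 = 1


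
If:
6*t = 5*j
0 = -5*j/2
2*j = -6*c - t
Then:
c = 0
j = 0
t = 0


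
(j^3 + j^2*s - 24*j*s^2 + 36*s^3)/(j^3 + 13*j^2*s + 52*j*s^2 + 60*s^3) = (j^2 - 5*j*s + 6*s^2)/(j^2 + 7*j*s + 10*s^2)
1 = 1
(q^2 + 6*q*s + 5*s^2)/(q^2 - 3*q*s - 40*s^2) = (q + s)/(q - 8*s)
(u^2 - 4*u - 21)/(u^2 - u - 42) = (u + 3)/(u + 6)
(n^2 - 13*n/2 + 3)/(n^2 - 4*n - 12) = (n - 1/2)/(n + 2)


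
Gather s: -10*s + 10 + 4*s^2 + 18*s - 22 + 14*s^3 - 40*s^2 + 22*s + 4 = 14*s^3 - 36*s^2 + 30*s - 8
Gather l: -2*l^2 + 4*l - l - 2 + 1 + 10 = -2*l^2 + 3*l + 9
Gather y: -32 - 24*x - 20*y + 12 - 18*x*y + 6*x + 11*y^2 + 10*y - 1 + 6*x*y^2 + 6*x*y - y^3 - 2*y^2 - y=-18*x - y^3 + y^2*(6*x + 9) + y*(-12*x - 11) - 21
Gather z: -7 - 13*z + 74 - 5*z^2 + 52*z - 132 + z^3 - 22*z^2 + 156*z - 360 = z^3 - 27*z^2 + 195*z - 425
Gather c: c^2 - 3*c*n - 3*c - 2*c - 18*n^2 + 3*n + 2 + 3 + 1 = c^2 + c*(-3*n - 5) - 18*n^2 + 3*n + 6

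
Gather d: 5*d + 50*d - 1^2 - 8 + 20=55*d + 11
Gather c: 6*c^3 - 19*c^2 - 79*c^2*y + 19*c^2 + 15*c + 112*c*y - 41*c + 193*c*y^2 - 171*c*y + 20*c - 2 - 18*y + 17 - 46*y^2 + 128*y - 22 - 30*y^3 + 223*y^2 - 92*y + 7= 6*c^3 - 79*c^2*y + c*(193*y^2 - 59*y - 6) - 30*y^3 + 177*y^2 + 18*y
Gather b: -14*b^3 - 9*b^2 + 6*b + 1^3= -14*b^3 - 9*b^2 + 6*b + 1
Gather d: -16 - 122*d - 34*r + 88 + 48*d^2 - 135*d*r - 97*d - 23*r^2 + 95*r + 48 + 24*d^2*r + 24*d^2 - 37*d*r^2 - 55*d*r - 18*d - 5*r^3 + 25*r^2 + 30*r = d^2*(24*r + 72) + d*(-37*r^2 - 190*r - 237) - 5*r^3 + 2*r^2 + 91*r + 120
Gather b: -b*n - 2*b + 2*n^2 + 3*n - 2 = b*(-n - 2) + 2*n^2 + 3*n - 2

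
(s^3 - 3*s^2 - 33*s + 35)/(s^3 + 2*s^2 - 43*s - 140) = (s - 1)/(s + 4)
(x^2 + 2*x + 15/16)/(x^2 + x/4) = (16*x^2 + 32*x + 15)/(4*x*(4*x + 1))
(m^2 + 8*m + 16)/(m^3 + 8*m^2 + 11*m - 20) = (m + 4)/(m^2 + 4*m - 5)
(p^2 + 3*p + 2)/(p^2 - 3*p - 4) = (p + 2)/(p - 4)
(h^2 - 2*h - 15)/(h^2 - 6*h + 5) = (h + 3)/(h - 1)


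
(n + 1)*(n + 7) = n^2 + 8*n + 7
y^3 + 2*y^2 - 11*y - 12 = (y - 3)*(y + 1)*(y + 4)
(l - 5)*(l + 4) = l^2 - l - 20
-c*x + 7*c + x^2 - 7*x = (-c + x)*(x - 7)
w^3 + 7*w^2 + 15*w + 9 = (w + 1)*(w + 3)^2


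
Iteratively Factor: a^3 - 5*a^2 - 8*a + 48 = (a - 4)*(a^2 - a - 12) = (a - 4)*(a + 3)*(a - 4)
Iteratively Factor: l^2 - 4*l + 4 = (l - 2)*(l - 2)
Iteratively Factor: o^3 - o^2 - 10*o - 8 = (o + 1)*(o^2 - 2*o - 8) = (o - 4)*(o + 1)*(o + 2)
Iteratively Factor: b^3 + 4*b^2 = (b)*(b^2 + 4*b) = b^2*(b + 4)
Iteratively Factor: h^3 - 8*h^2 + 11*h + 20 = (h - 4)*(h^2 - 4*h - 5) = (h - 4)*(h + 1)*(h - 5)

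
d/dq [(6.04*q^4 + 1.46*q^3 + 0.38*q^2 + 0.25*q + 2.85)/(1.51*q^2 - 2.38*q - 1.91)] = (18.2408*q^5 - 40.921*q^4 - 53.0952*q^3 - 9.6477*q^2 - 10.0586*q + 6.3055)/(2.2801*q^4 - 7.1876*q^3 - 0.103800000000001*q^2 + 9.0916*q + 3.6481)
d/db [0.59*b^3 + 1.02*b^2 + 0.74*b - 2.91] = 1.77*b^2 + 2.04*b + 0.74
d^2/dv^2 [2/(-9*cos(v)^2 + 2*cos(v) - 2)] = (-648*sin(v)^4 + 188*sin(v)^2 - 143*cos(v) + 27*cos(3*v) + 404)/(9*sin(v)^2 + 2*cos(v) - 11)^3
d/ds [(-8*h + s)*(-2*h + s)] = -10*h + 2*s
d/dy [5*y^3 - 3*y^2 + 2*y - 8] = 15*y^2 - 6*y + 2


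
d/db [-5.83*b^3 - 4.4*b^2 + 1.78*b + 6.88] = -17.49*b^2 - 8.8*b + 1.78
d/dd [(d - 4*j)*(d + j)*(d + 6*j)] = 3*d^2 + 6*d*j - 22*j^2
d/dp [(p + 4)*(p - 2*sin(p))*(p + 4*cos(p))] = -(p + 4)*(p - 2*sin(p))*(4*sin(p) - 1) - (p + 4)*(p + 4*cos(p))*(2*cos(p) - 1) + (p - 2*sin(p))*(p + 4*cos(p))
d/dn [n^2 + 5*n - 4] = 2*n + 5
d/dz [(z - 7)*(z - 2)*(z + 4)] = 3*z^2 - 10*z - 22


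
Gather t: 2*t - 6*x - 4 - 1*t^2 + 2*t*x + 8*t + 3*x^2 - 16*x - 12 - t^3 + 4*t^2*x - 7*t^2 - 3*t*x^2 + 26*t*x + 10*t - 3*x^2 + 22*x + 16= -t^3 + t^2*(4*x - 8) + t*(-3*x^2 + 28*x + 20)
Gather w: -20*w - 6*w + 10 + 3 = 13 - 26*w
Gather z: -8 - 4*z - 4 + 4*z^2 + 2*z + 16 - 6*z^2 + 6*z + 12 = -2*z^2 + 4*z + 16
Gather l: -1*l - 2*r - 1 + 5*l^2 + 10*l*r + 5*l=5*l^2 + l*(10*r + 4) - 2*r - 1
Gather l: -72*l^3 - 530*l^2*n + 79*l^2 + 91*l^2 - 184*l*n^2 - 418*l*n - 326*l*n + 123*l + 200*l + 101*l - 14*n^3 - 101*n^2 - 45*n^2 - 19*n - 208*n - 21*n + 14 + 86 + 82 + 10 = -72*l^3 + l^2*(170 - 530*n) + l*(-184*n^2 - 744*n + 424) - 14*n^3 - 146*n^2 - 248*n + 192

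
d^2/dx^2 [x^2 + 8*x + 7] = 2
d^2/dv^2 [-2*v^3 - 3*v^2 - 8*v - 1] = -12*v - 6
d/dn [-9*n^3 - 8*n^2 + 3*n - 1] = -27*n^2 - 16*n + 3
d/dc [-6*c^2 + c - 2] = 1 - 12*c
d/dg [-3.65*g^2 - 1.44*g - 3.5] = -7.3*g - 1.44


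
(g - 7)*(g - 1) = g^2 - 8*g + 7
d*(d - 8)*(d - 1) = d^3 - 9*d^2 + 8*d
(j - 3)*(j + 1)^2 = j^3 - j^2 - 5*j - 3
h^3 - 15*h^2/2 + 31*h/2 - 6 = (h - 4)*(h - 3)*(h - 1/2)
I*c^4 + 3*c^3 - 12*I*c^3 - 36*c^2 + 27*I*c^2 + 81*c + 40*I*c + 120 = (c - 8)*(c - 5)*(c - 3*I)*(I*c + I)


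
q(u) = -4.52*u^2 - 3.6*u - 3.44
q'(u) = -9.04*u - 3.6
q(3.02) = -55.54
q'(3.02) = -30.90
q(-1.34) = -6.73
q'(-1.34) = 8.51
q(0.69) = -8.08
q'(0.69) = -9.84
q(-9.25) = -356.88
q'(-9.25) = 80.02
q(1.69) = -22.43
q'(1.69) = -18.88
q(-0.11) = -3.10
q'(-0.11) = -2.61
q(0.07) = -3.71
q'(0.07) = -4.23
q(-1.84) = -12.12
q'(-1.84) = 13.03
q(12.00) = -697.52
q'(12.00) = -112.08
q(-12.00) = -611.12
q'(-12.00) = 104.88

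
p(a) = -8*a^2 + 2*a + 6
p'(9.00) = -142.00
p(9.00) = -624.00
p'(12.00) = -190.00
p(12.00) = -1122.00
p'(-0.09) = 3.44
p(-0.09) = 5.76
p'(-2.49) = 41.84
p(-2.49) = -48.58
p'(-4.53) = 74.48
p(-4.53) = -167.23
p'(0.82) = -11.12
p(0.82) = 2.26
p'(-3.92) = 64.72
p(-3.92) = -124.77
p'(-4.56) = 74.96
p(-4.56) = -169.47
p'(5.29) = -82.64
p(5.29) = -207.29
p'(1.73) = -25.68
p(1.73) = -14.48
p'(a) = 2 - 16*a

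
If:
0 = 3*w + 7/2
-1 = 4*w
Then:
No Solution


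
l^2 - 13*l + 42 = (l - 7)*(l - 6)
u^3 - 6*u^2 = u^2*(u - 6)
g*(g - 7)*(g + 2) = g^3 - 5*g^2 - 14*g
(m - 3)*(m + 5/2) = m^2 - m/2 - 15/2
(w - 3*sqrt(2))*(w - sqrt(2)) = w^2 - 4*sqrt(2)*w + 6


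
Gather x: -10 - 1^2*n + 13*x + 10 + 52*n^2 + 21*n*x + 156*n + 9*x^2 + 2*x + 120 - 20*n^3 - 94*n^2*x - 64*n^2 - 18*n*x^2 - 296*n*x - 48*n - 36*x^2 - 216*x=-20*n^3 - 12*n^2 + 107*n + x^2*(-18*n - 27) + x*(-94*n^2 - 275*n - 201) + 120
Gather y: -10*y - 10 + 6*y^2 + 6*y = 6*y^2 - 4*y - 10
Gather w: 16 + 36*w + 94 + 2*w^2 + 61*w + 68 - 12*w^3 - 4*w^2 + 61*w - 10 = -12*w^3 - 2*w^2 + 158*w + 168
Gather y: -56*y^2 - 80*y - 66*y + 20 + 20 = -56*y^2 - 146*y + 40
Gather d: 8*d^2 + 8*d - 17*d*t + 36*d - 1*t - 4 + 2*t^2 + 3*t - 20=8*d^2 + d*(44 - 17*t) + 2*t^2 + 2*t - 24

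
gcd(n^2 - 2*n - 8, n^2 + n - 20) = n - 4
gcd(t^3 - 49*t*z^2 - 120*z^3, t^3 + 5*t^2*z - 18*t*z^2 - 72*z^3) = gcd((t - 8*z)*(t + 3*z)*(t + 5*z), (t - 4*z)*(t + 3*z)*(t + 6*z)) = t + 3*z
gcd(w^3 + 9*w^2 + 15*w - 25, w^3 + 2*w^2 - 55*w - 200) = w^2 + 10*w + 25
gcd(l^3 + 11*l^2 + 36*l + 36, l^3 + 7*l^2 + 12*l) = l + 3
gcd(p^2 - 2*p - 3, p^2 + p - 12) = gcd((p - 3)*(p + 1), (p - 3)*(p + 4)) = p - 3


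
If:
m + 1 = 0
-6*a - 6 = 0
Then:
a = -1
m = -1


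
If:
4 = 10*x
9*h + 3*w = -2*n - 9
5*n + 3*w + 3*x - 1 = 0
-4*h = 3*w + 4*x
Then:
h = -199/165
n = -113/165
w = 532/495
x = 2/5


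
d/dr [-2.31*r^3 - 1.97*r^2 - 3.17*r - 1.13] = -6.93*r^2 - 3.94*r - 3.17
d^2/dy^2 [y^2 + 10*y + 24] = 2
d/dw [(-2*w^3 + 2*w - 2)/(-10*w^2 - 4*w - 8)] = (5*w^4 + 4*w^3 + 17*w^2 - 10*w - 6)/(25*w^4 + 20*w^3 + 44*w^2 + 16*w + 16)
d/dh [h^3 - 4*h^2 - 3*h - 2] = 3*h^2 - 8*h - 3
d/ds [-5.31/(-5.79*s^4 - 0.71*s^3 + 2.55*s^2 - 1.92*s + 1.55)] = (-122.9796*s^3 - 11.3103*s^2 + 27.081*s - 10.1952)/(5.79*s^4 + 0.71*s^3 - 2.55*s^2 + 1.92*s - 1.55)^2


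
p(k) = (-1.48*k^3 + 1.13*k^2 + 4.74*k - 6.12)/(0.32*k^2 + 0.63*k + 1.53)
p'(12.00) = -4.61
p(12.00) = -42.49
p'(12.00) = -4.61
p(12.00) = -42.49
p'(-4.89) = -6.97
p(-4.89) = 27.99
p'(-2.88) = -10.90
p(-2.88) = 10.53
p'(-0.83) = 0.39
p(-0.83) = -6.87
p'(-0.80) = 0.73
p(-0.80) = -6.85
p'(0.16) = 4.50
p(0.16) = -3.26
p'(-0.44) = 3.78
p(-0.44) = -5.98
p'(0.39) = 3.82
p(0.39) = -2.30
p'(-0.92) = -0.67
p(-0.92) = -6.86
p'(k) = (-0.64*k - 0.63)*(-1.48*k^3 + 1.13*k^2 + 4.74*k - 6.12)/(0.32*k^2 + 0.63*k + 1.53)^2 + (-4.44*k^2 + 2.26*k + 4.74)/(0.32*k^2 + 0.63*k + 1.53)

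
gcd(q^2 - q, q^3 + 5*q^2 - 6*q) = q^2 - q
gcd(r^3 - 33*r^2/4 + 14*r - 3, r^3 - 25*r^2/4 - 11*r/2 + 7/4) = r - 1/4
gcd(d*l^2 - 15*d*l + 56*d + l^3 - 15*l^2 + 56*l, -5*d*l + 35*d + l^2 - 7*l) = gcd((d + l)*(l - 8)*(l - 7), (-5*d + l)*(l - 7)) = l - 7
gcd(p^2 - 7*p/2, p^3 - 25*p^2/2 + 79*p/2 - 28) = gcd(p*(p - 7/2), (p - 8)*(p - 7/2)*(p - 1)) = p - 7/2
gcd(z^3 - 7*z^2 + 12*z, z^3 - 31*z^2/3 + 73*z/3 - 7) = z - 3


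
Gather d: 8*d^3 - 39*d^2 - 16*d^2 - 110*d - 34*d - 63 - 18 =8*d^3 - 55*d^2 - 144*d - 81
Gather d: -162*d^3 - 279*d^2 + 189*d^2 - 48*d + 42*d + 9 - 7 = -162*d^3 - 90*d^2 - 6*d + 2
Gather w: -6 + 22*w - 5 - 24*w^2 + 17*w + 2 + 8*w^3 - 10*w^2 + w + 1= 8*w^3 - 34*w^2 + 40*w - 8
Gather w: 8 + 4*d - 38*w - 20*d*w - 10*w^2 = 4*d - 10*w^2 + w*(-20*d - 38) + 8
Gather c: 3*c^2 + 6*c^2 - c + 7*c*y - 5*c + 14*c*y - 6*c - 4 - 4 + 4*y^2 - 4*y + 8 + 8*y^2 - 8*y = 9*c^2 + c*(21*y - 12) + 12*y^2 - 12*y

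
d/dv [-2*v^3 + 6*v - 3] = 6 - 6*v^2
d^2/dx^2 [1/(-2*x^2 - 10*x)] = (x*(x + 5) - (2*x + 5)^2)/(x^3*(x + 5)^3)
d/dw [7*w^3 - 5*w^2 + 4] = w*(21*w - 10)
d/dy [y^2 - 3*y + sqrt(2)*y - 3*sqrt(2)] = 2*y - 3 + sqrt(2)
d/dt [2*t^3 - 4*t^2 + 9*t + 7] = 6*t^2 - 8*t + 9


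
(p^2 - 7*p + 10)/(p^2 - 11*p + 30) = (p - 2)/(p - 6)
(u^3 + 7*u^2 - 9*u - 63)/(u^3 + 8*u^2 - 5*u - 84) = (u + 3)/(u + 4)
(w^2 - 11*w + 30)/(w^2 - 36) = (w - 5)/(w + 6)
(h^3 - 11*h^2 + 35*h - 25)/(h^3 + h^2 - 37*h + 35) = (h - 5)/(h + 7)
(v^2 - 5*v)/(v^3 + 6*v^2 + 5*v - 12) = v*(v - 5)/(v^3 + 6*v^2 + 5*v - 12)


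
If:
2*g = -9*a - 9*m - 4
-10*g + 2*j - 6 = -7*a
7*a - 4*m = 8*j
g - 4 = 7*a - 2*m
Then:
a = -1832/2973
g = -1172/991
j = -2249/2973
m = 1292/2973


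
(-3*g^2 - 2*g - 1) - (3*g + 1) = -3*g^2 - 5*g - 2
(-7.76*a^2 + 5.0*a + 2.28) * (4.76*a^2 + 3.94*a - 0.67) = -36.9376*a^4 - 6.7744*a^3 + 35.752*a^2 + 5.6332*a - 1.5276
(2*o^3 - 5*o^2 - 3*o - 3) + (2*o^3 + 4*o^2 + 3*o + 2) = 4*o^3 - o^2 - 1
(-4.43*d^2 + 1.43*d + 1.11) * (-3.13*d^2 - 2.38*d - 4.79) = 13.8659*d^4 + 6.0675*d^3 + 14.342*d^2 - 9.4915*d - 5.3169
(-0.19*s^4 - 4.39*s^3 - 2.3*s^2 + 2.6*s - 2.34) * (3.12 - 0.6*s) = 0.114*s^5 + 2.0412*s^4 - 12.3168*s^3 - 8.736*s^2 + 9.516*s - 7.3008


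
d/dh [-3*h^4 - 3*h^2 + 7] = -12*h^3 - 6*h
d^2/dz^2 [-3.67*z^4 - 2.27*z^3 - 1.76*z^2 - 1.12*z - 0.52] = -44.04*z^2 - 13.62*z - 3.52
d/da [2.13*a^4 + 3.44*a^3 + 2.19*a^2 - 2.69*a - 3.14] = 8.52*a^3 + 10.32*a^2 + 4.38*a - 2.69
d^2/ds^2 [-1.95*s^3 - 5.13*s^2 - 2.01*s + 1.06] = -11.7*s - 10.26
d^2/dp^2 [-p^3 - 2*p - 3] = -6*p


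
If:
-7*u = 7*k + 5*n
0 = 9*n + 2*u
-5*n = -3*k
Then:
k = 0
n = 0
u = 0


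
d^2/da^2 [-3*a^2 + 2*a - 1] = -6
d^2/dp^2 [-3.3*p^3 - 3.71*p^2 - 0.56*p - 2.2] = -19.8*p - 7.42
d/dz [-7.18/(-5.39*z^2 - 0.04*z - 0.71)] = (-77.4004*z - 0.2872)/(5.39*z^2 + 0.04*z + 0.71)^2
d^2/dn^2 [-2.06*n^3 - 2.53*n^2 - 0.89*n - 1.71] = -12.36*n - 5.06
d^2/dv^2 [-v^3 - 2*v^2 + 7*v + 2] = -6*v - 4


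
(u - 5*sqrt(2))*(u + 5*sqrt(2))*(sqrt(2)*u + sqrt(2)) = sqrt(2)*u^3 + sqrt(2)*u^2 - 50*sqrt(2)*u - 50*sqrt(2)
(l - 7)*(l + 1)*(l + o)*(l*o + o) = l^4*o + l^3*o^2 - 5*l^3*o - 5*l^2*o^2 - 13*l^2*o - 13*l*o^2 - 7*l*o - 7*o^2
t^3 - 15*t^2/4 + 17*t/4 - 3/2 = (t - 2)*(t - 1)*(t - 3/4)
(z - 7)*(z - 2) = z^2 - 9*z + 14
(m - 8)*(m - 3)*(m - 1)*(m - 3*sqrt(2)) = m^4 - 12*m^3 - 3*sqrt(2)*m^3 + 35*m^2 + 36*sqrt(2)*m^2 - 105*sqrt(2)*m - 24*m + 72*sqrt(2)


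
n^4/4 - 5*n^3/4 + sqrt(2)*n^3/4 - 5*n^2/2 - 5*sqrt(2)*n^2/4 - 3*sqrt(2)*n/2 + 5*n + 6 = (n/2 + 1/2)*(n/2 + sqrt(2))*(n - 6)*(n - sqrt(2))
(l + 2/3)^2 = l^2 + 4*l/3 + 4/9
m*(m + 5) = m^2 + 5*m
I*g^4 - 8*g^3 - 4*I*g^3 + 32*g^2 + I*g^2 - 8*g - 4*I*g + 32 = (g - 4)*(g + I)*(g + 8*I)*(I*g + 1)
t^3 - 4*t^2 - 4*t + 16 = (t - 4)*(t - 2)*(t + 2)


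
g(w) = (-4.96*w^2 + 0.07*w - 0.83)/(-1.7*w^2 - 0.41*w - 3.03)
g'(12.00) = 0.01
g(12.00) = 2.83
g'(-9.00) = -0.00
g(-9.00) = 2.94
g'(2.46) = 0.39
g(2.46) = 2.14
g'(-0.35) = -1.03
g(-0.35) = 0.47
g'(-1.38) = -1.05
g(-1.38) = 1.82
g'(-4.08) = -0.09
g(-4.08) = 2.82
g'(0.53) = 1.04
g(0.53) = 0.59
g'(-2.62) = -0.31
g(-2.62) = 2.57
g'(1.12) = 1.03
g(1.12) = 1.24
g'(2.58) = 0.35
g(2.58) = 2.19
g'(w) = (0.07 - 9.92*w)/(-1.7*w^2 - 0.41*w - 3.03) + (3.4*w + 0.41)*(-4.96*w^2 + 0.07*w - 0.83)/(-1.7*w^2 - 0.41*w - 3.03)^2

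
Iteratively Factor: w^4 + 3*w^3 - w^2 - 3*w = (w + 3)*(w^3 - w) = w*(w + 3)*(w^2 - 1) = w*(w - 1)*(w + 3)*(w + 1)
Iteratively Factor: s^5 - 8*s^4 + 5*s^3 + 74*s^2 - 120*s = (s)*(s^4 - 8*s^3 + 5*s^2 + 74*s - 120) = s*(s + 3)*(s^3 - 11*s^2 + 38*s - 40) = s*(s - 2)*(s + 3)*(s^2 - 9*s + 20) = s*(s - 5)*(s - 2)*(s + 3)*(s - 4)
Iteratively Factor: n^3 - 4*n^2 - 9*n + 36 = (n + 3)*(n^2 - 7*n + 12) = (n - 4)*(n + 3)*(n - 3)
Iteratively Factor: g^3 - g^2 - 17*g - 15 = (g + 3)*(g^2 - 4*g - 5) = (g - 5)*(g + 3)*(g + 1)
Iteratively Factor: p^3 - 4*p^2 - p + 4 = (p - 1)*(p^2 - 3*p - 4) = (p - 4)*(p - 1)*(p + 1)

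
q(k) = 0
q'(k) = 0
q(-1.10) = 0.00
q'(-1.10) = 0.00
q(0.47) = 0.00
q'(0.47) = 0.00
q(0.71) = 0.00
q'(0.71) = 0.00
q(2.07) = 0.00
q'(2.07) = 0.00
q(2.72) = 0.00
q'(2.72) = 0.00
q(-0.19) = 0.00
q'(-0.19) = 0.00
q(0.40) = 0.00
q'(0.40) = 0.00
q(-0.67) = 0.00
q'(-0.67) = 0.00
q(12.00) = 0.00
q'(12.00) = 0.00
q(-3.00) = 0.00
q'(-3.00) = 0.00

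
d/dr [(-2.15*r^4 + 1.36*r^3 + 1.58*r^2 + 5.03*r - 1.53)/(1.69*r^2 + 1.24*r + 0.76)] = (-7.267*r^5 - 5.6996*r^4 - 3.1632*r^3 - 3.4407*r^2 + 7.573*r + 5.72)/(2.8561*r^4 + 4.1912*r^3 + 4.1064*r^2 + 1.8848*r + 0.5776)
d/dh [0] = 0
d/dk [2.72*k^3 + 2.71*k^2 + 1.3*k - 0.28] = 8.16*k^2 + 5.42*k + 1.3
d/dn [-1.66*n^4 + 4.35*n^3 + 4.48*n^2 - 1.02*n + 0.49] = -6.64*n^3 + 13.05*n^2 + 8.96*n - 1.02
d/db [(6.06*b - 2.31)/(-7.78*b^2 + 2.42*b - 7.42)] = (47.1468*b^2 - 35.9436*b - 39.375)/(60.5284*b^4 - 37.6552*b^3 + 121.3116*b^2 - 35.9128*b + 55.0564)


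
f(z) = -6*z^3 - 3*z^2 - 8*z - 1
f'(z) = -18*z^2 - 6*z - 8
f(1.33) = -31.06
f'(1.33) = -47.82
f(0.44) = -5.61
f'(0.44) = -14.12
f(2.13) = -89.63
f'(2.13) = -102.44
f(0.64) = -8.92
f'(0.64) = -19.21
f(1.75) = -56.34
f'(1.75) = -73.62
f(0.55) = -7.31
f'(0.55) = -16.74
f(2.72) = -165.70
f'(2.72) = -157.49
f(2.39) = -119.17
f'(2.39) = -125.16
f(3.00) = -214.00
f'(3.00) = -188.00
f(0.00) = -1.00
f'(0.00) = -8.00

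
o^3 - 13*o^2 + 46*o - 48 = (o - 8)*(o - 3)*(o - 2)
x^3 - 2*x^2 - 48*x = x*(x - 8)*(x + 6)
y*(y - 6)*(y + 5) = y^3 - y^2 - 30*y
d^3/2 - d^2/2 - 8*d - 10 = (d/2 + 1)*(d - 5)*(d + 2)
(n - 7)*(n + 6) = n^2 - n - 42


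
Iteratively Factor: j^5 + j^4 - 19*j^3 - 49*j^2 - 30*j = (j - 5)*(j^4 + 6*j^3 + 11*j^2 + 6*j) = (j - 5)*(j + 2)*(j^3 + 4*j^2 + 3*j) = (j - 5)*(j + 2)*(j + 3)*(j^2 + j) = j*(j - 5)*(j + 2)*(j + 3)*(j + 1)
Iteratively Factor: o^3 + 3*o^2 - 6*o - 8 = (o + 4)*(o^2 - o - 2) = (o + 1)*(o + 4)*(o - 2)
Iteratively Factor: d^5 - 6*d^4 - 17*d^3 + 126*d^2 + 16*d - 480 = (d + 4)*(d^4 - 10*d^3 + 23*d^2 + 34*d - 120) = (d - 4)*(d + 4)*(d^3 - 6*d^2 - d + 30) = (d - 5)*(d - 4)*(d + 4)*(d^2 - d - 6) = (d - 5)*(d - 4)*(d - 3)*(d + 4)*(d + 2)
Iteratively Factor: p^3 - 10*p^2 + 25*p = (p - 5)*(p^2 - 5*p) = p*(p - 5)*(p - 5)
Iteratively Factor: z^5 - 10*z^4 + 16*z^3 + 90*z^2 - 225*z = (z + 3)*(z^4 - 13*z^3 + 55*z^2 - 75*z) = (z - 5)*(z + 3)*(z^3 - 8*z^2 + 15*z) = z*(z - 5)*(z + 3)*(z^2 - 8*z + 15) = z*(z - 5)^2*(z + 3)*(z - 3)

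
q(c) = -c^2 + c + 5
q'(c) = 1 - 2*c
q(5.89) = -23.80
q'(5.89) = -10.78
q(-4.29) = -17.69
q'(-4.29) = 9.58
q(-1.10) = 2.69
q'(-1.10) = 3.20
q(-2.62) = -4.48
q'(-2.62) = 6.24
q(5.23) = -17.12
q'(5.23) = -9.46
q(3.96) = -6.72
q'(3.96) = -6.92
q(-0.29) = 4.63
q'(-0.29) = 1.58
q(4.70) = -12.39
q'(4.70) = -8.40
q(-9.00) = -85.00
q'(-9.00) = 19.00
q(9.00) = -67.00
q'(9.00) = -17.00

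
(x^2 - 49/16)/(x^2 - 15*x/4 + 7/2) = (x + 7/4)/(x - 2)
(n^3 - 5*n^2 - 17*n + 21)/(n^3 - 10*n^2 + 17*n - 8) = (n^2 - 4*n - 21)/(n^2 - 9*n + 8)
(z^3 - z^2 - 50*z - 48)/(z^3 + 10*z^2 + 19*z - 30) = (z^2 - 7*z - 8)/(z^2 + 4*z - 5)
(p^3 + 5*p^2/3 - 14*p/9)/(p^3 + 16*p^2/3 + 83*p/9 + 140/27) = 3*p*(3*p - 2)/(9*p^2 + 27*p + 20)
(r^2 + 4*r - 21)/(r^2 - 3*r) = (r + 7)/r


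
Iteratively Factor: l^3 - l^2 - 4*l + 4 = (l - 1)*(l^2 - 4) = (l - 2)*(l - 1)*(l + 2)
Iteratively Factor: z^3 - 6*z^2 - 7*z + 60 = (z - 5)*(z^2 - z - 12) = (z - 5)*(z + 3)*(z - 4)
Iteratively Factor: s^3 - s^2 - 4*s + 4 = (s - 2)*(s^2 + s - 2) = (s - 2)*(s + 2)*(s - 1)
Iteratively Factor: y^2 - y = (y - 1)*(y)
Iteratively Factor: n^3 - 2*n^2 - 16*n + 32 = (n - 4)*(n^2 + 2*n - 8) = (n - 4)*(n - 2)*(n + 4)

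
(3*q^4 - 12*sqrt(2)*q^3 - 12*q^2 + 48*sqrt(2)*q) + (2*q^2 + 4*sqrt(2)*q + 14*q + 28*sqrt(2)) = 3*q^4 - 12*sqrt(2)*q^3 - 10*q^2 + 14*q + 52*sqrt(2)*q + 28*sqrt(2)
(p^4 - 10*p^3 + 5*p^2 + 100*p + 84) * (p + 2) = p^5 - 8*p^4 - 15*p^3 + 110*p^2 + 284*p + 168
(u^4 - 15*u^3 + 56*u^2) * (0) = 0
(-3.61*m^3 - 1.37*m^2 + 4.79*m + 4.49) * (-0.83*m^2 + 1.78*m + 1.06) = 2.9963*m^5 - 5.2887*m^4 - 10.2409*m^3 + 3.3473*m^2 + 13.0696*m + 4.7594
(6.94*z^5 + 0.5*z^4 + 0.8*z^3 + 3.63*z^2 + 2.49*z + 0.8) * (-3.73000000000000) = -25.8862*z^5 - 1.865*z^4 - 2.984*z^3 - 13.5399*z^2 - 9.2877*z - 2.984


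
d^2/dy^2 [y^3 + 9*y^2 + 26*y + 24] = 6*y + 18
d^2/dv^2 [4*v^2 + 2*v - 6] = 8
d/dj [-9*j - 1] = -9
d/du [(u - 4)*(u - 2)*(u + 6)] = 3*u^2 - 28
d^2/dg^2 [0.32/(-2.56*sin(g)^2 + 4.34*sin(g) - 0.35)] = (8.388608*sin(g)^4 - 10.665984*sin(g)^3 - 7.7024*sin(g)^2 + 21.818048*sin(g) - 11.481344)/(2.56*sin(g)^2 - 4.34*sin(g) + 0.35)^3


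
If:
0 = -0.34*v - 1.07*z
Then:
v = -3.14705882352941*z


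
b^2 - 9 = (b - 3)*(b + 3)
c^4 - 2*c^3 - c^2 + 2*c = c*(c - 2)*(c - 1)*(c + 1)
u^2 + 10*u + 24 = (u + 4)*(u + 6)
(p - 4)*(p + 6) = p^2 + 2*p - 24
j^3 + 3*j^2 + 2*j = j*(j + 1)*(j + 2)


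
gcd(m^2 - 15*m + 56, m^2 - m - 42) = m - 7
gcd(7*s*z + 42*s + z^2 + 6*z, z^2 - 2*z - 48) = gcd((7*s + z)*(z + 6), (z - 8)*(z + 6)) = z + 6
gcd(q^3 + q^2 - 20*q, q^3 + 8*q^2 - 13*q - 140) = q^2 + q - 20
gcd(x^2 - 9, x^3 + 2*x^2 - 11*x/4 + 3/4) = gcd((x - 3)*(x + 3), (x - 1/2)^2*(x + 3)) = x + 3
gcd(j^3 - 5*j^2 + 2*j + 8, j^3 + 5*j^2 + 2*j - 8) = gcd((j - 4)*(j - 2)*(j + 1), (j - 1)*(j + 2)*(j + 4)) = 1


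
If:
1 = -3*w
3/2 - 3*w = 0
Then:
No Solution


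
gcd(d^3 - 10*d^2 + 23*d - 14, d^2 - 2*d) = d - 2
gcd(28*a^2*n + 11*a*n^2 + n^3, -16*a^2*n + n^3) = 4*a*n + n^2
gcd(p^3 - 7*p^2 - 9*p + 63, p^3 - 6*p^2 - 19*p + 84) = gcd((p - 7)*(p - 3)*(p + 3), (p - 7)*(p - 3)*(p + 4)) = p^2 - 10*p + 21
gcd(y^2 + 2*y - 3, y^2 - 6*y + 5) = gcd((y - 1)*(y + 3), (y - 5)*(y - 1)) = y - 1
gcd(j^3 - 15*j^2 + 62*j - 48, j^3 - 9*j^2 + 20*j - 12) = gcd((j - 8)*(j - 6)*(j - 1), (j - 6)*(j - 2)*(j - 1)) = j^2 - 7*j + 6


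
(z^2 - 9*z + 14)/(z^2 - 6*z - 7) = (z - 2)/(z + 1)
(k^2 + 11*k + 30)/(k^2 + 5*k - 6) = (k + 5)/(k - 1)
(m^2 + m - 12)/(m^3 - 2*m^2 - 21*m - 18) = (-m^2 - m + 12)/(-m^3 + 2*m^2 + 21*m + 18)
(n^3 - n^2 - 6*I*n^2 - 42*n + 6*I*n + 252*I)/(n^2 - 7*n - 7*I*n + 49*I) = (n^2 + 6*n*(1 - I) - 36*I)/(n - 7*I)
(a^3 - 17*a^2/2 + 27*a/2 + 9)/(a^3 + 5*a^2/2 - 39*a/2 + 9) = (2*a^2 - 11*a - 6)/(2*a^2 + 11*a - 6)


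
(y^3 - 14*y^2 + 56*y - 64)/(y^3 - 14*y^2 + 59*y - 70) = (y^2 - 12*y + 32)/(y^2 - 12*y + 35)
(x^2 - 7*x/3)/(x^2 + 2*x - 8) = x*(3*x - 7)/(3*(x^2 + 2*x - 8))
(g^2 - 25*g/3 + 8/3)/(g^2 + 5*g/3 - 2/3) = (g - 8)/(g + 2)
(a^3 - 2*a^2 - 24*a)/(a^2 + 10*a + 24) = a*(a - 6)/(a + 6)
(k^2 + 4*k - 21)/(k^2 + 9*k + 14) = (k - 3)/(k + 2)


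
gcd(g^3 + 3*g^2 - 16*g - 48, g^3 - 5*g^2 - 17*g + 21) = g + 3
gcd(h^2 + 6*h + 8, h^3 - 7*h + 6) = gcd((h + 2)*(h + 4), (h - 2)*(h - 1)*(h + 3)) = 1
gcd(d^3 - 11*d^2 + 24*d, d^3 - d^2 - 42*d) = d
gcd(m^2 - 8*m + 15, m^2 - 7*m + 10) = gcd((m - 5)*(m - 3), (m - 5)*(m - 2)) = m - 5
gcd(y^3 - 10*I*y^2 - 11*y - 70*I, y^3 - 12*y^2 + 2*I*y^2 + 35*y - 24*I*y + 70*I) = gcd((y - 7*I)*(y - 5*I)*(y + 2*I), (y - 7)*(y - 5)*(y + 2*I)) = y + 2*I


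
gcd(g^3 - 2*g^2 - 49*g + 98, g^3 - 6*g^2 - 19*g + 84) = g - 7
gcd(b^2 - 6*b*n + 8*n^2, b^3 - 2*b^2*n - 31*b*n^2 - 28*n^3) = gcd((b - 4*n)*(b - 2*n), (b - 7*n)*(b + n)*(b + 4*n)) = 1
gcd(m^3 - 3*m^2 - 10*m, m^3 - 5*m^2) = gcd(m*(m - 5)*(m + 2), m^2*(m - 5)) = m^2 - 5*m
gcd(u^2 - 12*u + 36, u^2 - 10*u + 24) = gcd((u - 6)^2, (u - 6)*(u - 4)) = u - 6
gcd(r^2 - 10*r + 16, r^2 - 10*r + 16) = r^2 - 10*r + 16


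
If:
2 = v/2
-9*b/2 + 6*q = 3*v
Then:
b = 4*q/3 - 8/3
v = 4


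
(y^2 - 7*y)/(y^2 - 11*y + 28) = y/(y - 4)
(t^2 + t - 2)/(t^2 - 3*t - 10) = (t - 1)/(t - 5)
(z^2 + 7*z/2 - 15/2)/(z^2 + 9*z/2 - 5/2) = (2*z - 3)/(2*z - 1)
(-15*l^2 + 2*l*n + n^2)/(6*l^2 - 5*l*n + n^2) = (-5*l - n)/(2*l - n)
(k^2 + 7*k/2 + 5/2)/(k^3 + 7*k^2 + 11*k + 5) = (k + 5/2)/(k^2 + 6*k + 5)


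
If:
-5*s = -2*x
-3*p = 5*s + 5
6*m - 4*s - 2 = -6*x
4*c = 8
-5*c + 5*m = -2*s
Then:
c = 2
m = 106/43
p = 35/129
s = -50/43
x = -125/43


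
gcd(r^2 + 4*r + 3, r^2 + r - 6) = r + 3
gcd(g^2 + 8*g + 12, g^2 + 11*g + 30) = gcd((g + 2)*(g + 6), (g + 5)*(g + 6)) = g + 6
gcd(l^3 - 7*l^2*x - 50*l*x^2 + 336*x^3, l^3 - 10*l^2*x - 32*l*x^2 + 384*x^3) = -l + 8*x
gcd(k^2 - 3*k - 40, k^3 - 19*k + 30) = k + 5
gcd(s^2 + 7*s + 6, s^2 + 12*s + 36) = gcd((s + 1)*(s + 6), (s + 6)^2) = s + 6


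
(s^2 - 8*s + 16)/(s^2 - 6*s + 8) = (s - 4)/(s - 2)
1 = 1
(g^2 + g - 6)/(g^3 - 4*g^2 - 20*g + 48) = (g + 3)/(g^2 - 2*g - 24)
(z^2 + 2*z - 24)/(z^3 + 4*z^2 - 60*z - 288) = (z - 4)/(z^2 - 2*z - 48)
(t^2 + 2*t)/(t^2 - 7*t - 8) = t*(t + 2)/(t^2 - 7*t - 8)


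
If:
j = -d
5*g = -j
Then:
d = -j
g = -j/5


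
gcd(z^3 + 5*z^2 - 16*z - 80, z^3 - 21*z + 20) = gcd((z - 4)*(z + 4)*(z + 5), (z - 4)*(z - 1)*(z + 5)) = z^2 + z - 20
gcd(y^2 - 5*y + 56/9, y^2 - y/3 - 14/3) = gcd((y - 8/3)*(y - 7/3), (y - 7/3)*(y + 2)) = y - 7/3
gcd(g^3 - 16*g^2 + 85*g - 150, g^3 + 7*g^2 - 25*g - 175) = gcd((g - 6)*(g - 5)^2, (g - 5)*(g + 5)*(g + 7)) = g - 5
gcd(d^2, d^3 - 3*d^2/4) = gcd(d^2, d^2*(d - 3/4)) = d^2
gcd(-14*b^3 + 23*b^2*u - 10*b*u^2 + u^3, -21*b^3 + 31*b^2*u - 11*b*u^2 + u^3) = 7*b^2 - 8*b*u + u^2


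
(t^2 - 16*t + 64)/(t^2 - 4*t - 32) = (t - 8)/(t + 4)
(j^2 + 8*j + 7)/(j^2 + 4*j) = (j^2 + 8*j + 7)/(j*(j + 4))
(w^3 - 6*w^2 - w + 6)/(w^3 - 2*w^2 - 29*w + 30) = (w + 1)/(w + 5)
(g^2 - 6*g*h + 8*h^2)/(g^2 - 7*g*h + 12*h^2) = (g - 2*h)/(g - 3*h)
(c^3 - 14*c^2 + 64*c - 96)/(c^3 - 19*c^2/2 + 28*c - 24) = 2*(c - 6)/(2*c - 3)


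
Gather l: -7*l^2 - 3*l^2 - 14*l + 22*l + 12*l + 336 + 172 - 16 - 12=-10*l^2 + 20*l + 480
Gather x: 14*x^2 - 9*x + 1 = 14*x^2 - 9*x + 1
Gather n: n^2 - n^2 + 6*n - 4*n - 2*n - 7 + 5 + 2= 0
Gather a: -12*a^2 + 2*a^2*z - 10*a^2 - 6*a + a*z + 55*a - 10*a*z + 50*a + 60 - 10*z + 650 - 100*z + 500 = a^2*(2*z - 22) + a*(99 - 9*z) - 110*z + 1210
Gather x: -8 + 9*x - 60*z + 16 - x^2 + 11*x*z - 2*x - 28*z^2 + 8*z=-x^2 + x*(11*z + 7) - 28*z^2 - 52*z + 8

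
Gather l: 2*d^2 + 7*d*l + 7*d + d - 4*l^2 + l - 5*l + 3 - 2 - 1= 2*d^2 + 8*d - 4*l^2 + l*(7*d - 4)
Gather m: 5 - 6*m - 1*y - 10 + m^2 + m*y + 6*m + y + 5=m^2 + m*y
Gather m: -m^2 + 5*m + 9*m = -m^2 + 14*m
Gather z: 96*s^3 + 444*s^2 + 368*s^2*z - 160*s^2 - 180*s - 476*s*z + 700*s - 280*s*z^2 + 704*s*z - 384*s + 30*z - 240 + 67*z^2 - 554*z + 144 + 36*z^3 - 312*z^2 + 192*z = 96*s^3 + 284*s^2 + 136*s + 36*z^3 + z^2*(-280*s - 245) + z*(368*s^2 + 228*s - 332) - 96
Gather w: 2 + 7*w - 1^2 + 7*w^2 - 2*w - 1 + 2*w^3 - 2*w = 2*w^3 + 7*w^2 + 3*w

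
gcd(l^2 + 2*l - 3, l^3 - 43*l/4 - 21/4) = l + 3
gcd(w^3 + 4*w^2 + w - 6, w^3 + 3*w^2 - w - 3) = w^2 + 2*w - 3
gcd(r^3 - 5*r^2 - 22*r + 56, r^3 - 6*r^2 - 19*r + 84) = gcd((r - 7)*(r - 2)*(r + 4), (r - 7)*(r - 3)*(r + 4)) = r^2 - 3*r - 28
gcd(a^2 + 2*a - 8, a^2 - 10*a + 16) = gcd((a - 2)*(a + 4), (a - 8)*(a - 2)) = a - 2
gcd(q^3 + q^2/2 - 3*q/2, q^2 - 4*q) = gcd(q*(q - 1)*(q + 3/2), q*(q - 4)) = q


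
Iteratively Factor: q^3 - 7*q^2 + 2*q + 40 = (q - 4)*(q^2 - 3*q - 10) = (q - 5)*(q - 4)*(q + 2)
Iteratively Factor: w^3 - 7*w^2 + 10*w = (w - 2)*(w^2 - 5*w) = (w - 5)*(w - 2)*(w)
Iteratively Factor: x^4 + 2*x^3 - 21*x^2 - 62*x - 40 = (x + 4)*(x^3 - 2*x^2 - 13*x - 10) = (x - 5)*(x + 4)*(x^2 + 3*x + 2) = (x - 5)*(x + 1)*(x + 4)*(x + 2)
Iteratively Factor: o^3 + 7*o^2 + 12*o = (o + 4)*(o^2 + 3*o) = o*(o + 4)*(o + 3)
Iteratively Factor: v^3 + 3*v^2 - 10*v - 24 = (v + 4)*(v^2 - v - 6) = (v + 2)*(v + 4)*(v - 3)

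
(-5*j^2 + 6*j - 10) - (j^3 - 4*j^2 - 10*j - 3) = -j^3 - j^2 + 16*j - 7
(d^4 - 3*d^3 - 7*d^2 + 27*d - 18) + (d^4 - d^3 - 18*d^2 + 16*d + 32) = 2*d^4 - 4*d^3 - 25*d^2 + 43*d + 14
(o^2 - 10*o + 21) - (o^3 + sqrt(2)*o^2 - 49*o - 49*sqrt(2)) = -o^3 - sqrt(2)*o^2 + o^2 + 39*o + 21 + 49*sqrt(2)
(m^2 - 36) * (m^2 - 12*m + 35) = m^4 - 12*m^3 - m^2 + 432*m - 1260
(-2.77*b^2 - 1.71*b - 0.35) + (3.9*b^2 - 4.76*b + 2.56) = 1.13*b^2 - 6.47*b + 2.21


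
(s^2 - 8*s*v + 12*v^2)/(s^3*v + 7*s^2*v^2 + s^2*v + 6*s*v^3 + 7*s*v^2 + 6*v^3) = (s^2 - 8*s*v + 12*v^2)/(v*(s^3 + 7*s^2*v + s^2 + 6*s*v^2 + 7*s*v + 6*v^2))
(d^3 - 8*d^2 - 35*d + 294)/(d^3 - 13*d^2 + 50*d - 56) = (d^2 - d - 42)/(d^2 - 6*d + 8)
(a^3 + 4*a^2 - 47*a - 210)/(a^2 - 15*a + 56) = (a^2 + 11*a + 30)/(a - 8)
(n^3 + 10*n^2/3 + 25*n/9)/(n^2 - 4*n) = (9*n^2 + 30*n + 25)/(9*(n - 4))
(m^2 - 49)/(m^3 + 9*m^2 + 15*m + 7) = (m - 7)/(m^2 + 2*m + 1)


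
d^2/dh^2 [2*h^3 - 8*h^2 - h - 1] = 12*h - 16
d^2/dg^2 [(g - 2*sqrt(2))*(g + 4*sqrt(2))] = 2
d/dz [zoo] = 0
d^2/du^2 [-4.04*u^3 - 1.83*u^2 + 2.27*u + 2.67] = -24.24*u - 3.66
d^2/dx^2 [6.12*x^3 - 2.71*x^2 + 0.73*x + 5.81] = 36.72*x - 5.42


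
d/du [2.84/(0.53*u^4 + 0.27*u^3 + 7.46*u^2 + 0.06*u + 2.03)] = (-6.0208*u^3 - 2.3004*u^2 - 42.3728*u - 0.1704)/(0.53*u^4 + 0.27*u^3 + 7.46*u^2 + 0.06*u + 2.03)^2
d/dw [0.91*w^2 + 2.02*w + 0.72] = 1.82*w + 2.02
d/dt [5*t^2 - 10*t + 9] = 10*t - 10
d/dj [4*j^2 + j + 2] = 8*j + 1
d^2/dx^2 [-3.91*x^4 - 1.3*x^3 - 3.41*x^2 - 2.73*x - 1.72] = -46.92*x^2 - 7.8*x - 6.82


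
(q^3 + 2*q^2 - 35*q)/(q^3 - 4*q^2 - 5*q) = (q + 7)/(q + 1)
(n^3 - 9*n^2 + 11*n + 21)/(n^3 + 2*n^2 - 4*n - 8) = (n^3 - 9*n^2 + 11*n + 21)/(n^3 + 2*n^2 - 4*n - 8)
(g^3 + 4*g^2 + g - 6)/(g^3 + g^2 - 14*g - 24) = (g - 1)/(g - 4)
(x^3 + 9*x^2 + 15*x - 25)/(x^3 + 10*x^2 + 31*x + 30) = (x^2 + 4*x - 5)/(x^2 + 5*x + 6)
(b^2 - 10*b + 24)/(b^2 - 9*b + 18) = (b - 4)/(b - 3)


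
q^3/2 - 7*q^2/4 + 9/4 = (q/2 + 1/2)*(q - 3)*(q - 3/2)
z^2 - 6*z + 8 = (z - 4)*(z - 2)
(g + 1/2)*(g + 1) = g^2 + 3*g/2 + 1/2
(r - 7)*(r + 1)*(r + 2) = r^3 - 4*r^2 - 19*r - 14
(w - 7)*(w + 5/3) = w^2 - 16*w/3 - 35/3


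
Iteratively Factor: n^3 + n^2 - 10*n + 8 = (n + 4)*(n^2 - 3*n + 2) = (n - 1)*(n + 4)*(n - 2)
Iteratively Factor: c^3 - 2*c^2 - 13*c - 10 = (c + 1)*(c^2 - 3*c - 10) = (c + 1)*(c + 2)*(c - 5)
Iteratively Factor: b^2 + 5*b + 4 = (b + 1)*(b + 4)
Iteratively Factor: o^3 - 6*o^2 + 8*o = (o - 4)*(o^2 - 2*o) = o*(o - 4)*(o - 2)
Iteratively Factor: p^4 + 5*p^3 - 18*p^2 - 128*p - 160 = (p + 4)*(p^3 + p^2 - 22*p - 40) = (p + 4)^2*(p^2 - 3*p - 10) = (p - 5)*(p + 4)^2*(p + 2)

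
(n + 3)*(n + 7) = n^2 + 10*n + 21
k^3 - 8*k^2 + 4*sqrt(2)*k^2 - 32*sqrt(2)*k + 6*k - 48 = (k - 8)*(k + sqrt(2))*(k + 3*sqrt(2))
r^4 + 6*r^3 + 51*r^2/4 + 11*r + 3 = (r + 1/2)*(r + 3/2)*(r + 2)^2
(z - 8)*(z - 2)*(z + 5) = z^3 - 5*z^2 - 34*z + 80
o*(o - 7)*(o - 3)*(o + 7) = o^4 - 3*o^3 - 49*o^2 + 147*o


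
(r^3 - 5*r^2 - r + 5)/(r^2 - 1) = r - 5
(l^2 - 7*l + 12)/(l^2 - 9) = (l - 4)/(l + 3)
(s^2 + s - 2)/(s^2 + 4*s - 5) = (s + 2)/(s + 5)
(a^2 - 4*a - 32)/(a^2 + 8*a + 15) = (a^2 - 4*a - 32)/(a^2 + 8*a + 15)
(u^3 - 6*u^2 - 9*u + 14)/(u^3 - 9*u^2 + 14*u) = (u^2 + u - 2)/(u*(u - 2))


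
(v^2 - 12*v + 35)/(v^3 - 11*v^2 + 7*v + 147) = (v - 5)/(v^2 - 4*v - 21)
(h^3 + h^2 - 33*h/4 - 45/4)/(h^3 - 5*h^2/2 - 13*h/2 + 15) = (h + 3/2)/(h - 2)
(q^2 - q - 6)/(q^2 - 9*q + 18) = (q + 2)/(q - 6)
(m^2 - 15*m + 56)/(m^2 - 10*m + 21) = (m - 8)/(m - 3)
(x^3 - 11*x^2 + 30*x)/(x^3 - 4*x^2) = (x^2 - 11*x + 30)/(x*(x - 4))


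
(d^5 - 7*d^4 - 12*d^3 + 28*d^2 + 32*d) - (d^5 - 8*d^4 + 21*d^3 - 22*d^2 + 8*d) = d^4 - 33*d^3 + 50*d^2 + 24*d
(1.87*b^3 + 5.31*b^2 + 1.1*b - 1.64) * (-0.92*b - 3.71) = -1.7204*b^4 - 11.8229*b^3 - 20.7121*b^2 - 2.5722*b + 6.0844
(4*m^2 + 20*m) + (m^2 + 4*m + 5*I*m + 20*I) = 5*m^2 + 24*m + 5*I*m + 20*I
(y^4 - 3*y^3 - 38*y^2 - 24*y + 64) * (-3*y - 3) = -3*y^5 + 6*y^4 + 123*y^3 + 186*y^2 - 120*y - 192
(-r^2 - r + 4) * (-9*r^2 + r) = 9*r^4 + 8*r^3 - 37*r^2 + 4*r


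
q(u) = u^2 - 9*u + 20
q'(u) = 2*u - 9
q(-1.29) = 33.27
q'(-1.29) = -11.58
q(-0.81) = 27.95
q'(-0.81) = -10.62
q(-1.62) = 37.20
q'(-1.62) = -12.24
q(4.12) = -0.11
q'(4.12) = -0.76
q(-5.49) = 99.55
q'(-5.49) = -19.98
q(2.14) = 5.32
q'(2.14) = -4.72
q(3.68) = 0.42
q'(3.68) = -1.64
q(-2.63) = 50.59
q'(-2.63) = -14.26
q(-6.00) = 110.00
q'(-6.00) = -21.00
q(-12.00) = 272.00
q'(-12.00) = -33.00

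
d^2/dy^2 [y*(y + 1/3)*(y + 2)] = 6*y + 14/3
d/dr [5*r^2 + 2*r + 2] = 10*r + 2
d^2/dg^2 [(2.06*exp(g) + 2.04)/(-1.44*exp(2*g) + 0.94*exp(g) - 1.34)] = (-4.271616*exp(4*g) - 19.708992*exp(3*g) + 32.133888*exp(2*g) + 11.348216*exp(g) - 6.26852)*exp(g)/(2.985984*exp(6*g) - 5.847552*exp(5*g) + 12.153024*exp(4*g) - 11.713528*exp(3*g) + 11.309064*exp(2*g) - 5.063592*exp(g) + 2.406104)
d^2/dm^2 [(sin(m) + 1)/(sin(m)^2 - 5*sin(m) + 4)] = (-sin(m)^4 - 10*sin(m)^3 + 31*sin(m)^2 + 8*sin(m) - 82)/((sin(m) - 4)^3*(sin(m) - 1)^2)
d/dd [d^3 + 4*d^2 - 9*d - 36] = 3*d^2 + 8*d - 9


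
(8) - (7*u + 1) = 7 - 7*u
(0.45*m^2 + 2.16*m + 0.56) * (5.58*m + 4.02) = 2.511*m^3 + 13.8618*m^2 + 11.808*m + 2.2512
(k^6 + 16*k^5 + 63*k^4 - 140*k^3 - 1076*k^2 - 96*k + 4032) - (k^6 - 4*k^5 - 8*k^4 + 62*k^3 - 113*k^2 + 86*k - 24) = 20*k^5 + 71*k^4 - 202*k^3 - 963*k^2 - 182*k + 4056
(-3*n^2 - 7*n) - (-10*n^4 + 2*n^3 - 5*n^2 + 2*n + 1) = 10*n^4 - 2*n^3 + 2*n^2 - 9*n - 1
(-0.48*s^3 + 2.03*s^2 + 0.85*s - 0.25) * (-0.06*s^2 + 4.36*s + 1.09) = 0.0288*s^5 - 2.2146*s^4 + 8.2766*s^3 + 5.9337*s^2 - 0.1635*s - 0.2725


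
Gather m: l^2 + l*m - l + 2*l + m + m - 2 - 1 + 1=l^2 + l + m*(l + 2) - 2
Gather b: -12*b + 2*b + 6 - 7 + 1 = -10*b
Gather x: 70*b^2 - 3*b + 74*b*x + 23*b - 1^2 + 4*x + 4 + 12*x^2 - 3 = 70*b^2 + 20*b + 12*x^2 + x*(74*b + 4)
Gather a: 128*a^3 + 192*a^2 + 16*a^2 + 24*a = 128*a^3 + 208*a^2 + 24*a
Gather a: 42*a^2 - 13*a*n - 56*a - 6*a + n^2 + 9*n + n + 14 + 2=42*a^2 + a*(-13*n - 62) + n^2 + 10*n + 16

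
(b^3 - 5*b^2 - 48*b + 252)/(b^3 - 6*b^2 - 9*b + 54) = (b^2 + b - 42)/(b^2 - 9)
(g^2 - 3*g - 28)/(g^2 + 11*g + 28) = (g - 7)/(g + 7)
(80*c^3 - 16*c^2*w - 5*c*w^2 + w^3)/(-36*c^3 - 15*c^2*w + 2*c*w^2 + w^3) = (-20*c^2 - c*w + w^2)/(9*c^2 + 6*c*w + w^2)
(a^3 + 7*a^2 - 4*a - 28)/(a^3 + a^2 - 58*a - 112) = (a - 2)/(a - 8)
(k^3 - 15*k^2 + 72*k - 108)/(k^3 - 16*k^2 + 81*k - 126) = (k - 6)/(k - 7)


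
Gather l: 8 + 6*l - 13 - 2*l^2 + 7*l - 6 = -2*l^2 + 13*l - 11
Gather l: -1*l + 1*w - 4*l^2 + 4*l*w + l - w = -4*l^2 + 4*l*w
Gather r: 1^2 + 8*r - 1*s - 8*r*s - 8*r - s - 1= -8*r*s - 2*s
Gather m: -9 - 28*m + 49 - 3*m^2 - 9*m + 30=-3*m^2 - 37*m + 70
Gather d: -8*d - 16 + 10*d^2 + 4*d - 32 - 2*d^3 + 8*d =-2*d^3 + 10*d^2 + 4*d - 48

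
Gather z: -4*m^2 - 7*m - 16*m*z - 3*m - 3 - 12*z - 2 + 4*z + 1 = -4*m^2 - 10*m + z*(-16*m - 8) - 4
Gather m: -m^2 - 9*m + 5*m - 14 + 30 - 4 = -m^2 - 4*m + 12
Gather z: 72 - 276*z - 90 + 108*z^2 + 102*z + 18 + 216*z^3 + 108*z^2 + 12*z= 216*z^3 + 216*z^2 - 162*z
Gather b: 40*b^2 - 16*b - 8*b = 40*b^2 - 24*b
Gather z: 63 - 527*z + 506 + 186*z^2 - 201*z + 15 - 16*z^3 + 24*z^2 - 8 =-16*z^3 + 210*z^2 - 728*z + 576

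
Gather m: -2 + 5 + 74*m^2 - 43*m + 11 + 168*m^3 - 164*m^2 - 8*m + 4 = 168*m^3 - 90*m^2 - 51*m + 18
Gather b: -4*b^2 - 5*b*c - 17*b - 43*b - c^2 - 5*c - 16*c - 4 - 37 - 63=-4*b^2 + b*(-5*c - 60) - c^2 - 21*c - 104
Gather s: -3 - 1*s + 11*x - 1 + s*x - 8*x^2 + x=s*(x - 1) - 8*x^2 + 12*x - 4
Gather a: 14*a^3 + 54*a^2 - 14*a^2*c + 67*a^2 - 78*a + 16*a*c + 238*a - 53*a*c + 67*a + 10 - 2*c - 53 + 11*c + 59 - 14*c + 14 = 14*a^3 + a^2*(121 - 14*c) + a*(227 - 37*c) - 5*c + 30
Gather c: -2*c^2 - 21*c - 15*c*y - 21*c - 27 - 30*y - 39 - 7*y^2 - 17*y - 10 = -2*c^2 + c*(-15*y - 42) - 7*y^2 - 47*y - 76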